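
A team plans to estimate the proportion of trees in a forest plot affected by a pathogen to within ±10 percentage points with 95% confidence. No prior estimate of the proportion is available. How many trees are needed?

n = 97

For a proportion with margin E = 0.1 at 95% confidence, z = 1.960.
With no prior estimate, use p = 0.5, which maximizes p(1−p) at 0.25.
n = 0.25 × (z/E)² = 0.25 × (1.960/0.1)² = 96.04
Round up: n = 97.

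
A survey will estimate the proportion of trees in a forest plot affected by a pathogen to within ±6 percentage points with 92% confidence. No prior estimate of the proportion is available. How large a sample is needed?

n = 213

For a proportion with margin E = 0.06 at 92% confidence, z = 1.751.
With no prior estimate, use p = 0.5, which maximizes p(1−p) at 0.25.
n = 0.25 × (z/E)² = 0.25 × (1.751/0.06)² = 212.92
Round up: n = 213.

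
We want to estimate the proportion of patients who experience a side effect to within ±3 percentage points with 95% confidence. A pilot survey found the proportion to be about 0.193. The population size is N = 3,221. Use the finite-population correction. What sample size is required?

For a proportion with margin E = 0.03 at 95% confidence, z = 1.960.
n = p̂(1−p̂)(z/E)² = 0.193 × 0.807 × (1.960/0.03)² = 664.81 — call this n₀.
Finite-population correction with N = 3,221: n = n₀ / (1 + (n₀−1)/N) = 664.81 / 1.206 = 551.25
Round up: n = 552.

552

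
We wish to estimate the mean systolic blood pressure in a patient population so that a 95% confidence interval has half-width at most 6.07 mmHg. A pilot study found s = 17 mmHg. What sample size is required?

n = 31

For a mean, the margin of error is E = z·σ/√n, so n = (zσ/E)².
At 95% confidence, z = 1.960.
n = (1.960 × 17 / 6.07)² = 30.13
Round up: n = 31.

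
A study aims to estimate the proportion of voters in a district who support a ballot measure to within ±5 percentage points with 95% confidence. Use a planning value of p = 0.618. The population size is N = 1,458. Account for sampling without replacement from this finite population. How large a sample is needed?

n = 291

For a proportion with margin E = 0.05 at 95% confidence, z = 1.960.
n = p̂(1−p̂)(z/E)² = 0.618 × 0.382 × (1.960/0.05)² = 362.76 — call this n₀.
Finite-population correction with N = 1,458: n = n₀ / (1 + (n₀−1)/N) = 362.76 / 1.248 = 290.67
Round up: n = 291.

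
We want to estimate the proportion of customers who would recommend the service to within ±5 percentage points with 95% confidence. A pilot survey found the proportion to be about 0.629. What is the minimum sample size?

For a proportion with margin E = 0.05 at 95% confidence, z = 1.960.
n = p̂(1−p̂)(z/E)² = 0.629 × 0.371 × (1.960/0.05)² = 358.59
Round up: n = 359.

n = 359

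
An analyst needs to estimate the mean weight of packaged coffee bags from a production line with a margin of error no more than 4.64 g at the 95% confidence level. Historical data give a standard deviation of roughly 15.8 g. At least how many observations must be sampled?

For a mean, the margin of error is E = z·σ/√n, so n = (zσ/E)².
At 95% confidence, z = 1.960.
n = (1.960 × 15.8 / 4.64)² = 44.54
Round up: n = 45.

n = 45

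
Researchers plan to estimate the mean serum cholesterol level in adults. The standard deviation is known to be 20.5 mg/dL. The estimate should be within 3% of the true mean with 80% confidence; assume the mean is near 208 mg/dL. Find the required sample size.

18

For a mean, the margin of error is E = z·σ/√n, so n = (zσ/E)².
At 80% confidence, z = 1.282.
E = 3% of 208 = 6.24 mg/dL.
n = (1.282 × 20.5 / 6.24)² = 17.74
Round up: n = 18.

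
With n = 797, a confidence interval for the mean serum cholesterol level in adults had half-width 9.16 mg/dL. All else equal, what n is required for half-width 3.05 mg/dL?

7189

Margin of error scales as 1/√n, so n₂ = n₁·(E₁/E₂)².
n₂ = 797 × (9.16/3.05)² = 797 × 9.02 = 7188.94
Round up: n₂ = 7189.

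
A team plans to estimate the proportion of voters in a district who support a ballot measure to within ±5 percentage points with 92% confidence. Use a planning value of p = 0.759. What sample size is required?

For a proportion with margin E = 0.05 at 92% confidence, z = 1.751.
n = p̂(1−p̂)(z/E)² = 0.759 × 0.241 × (1.751/0.05)² = 224.33
Round up: n = 225.

225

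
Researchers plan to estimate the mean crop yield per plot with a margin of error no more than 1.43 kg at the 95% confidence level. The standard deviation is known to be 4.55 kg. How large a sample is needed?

39

For a mean, the margin of error is E = z·σ/√n, so n = (zσ/E)².
At 95% confidence, z = 1.960.
n = (1.960 × 4.55 / 1.43)² = 38.89
Round up: n = 39.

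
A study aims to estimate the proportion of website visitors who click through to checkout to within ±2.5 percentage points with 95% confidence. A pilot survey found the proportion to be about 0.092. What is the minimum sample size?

For a proportion with margin E = 0.025 at 95% confidence, z = 1.960.
n = p̂(1−p̂)(z/E)² = 0.092 × 0.908 × (1.960/0.025)² = 513.46
Round up: n = 514.

514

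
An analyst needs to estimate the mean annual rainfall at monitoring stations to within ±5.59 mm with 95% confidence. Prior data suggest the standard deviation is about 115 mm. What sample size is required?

For a mean, the margin of error is E = z·σ/√n, so n = (zσ/E)².
At 95% confidence, z = 1.960.
n = (1.960 × 115 / 5.59)² = 1625.86
Round up: n = 1626.

1626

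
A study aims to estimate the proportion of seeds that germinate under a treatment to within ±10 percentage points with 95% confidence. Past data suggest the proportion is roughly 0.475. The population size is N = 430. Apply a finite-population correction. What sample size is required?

For a proportion with margin E = 0.1 at 95% confidence, z = 1.960.
n = p̂(1−p̂)(z/E)² = 0.475 × 0.525 × (1.960/0.1)² = 95.80 — call this n₀.
Finite-population correction with N = 430: n = n₀ / (1 + (n₀−1)/N) = 95.80 / 1.22 = 78.52
Round up: n = 79.

79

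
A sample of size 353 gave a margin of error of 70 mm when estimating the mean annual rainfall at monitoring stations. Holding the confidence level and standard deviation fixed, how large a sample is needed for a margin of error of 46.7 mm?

794

Margin of error scales as 1/√n, so n₂ = n₁·(E₁/E₂)².
n₂ = 353 × (70/46.7)² = 353 × 2.247 = 793.19
Round up: n₂ = 794.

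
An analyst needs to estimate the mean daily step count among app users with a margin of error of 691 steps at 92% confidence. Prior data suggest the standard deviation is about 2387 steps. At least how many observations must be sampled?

For a mean, the margin of error is E = z·σ/√n, so n = (zσ/E)².
At 92% confidence, z = 1.751.
n = (1.751 × 2387 / 691)² = 36.59
Round up: n = 37.

n = 37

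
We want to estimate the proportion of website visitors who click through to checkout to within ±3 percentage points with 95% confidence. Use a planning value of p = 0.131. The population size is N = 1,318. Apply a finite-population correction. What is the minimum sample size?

356

For a proportion with margin E = 0.03 at 95% confidence, z = 1.960.
n = p̂(1−p̂)(z/E)² = 0.131 × 0.869 × (1.960/0.03)² = 485.92 — call this n₀.
Finite-population correction with N = 1,318: n = n₀ / (1 + (n₀−1)/N) = 485.92 / 1.368 = 355.20
Round up: n = 356.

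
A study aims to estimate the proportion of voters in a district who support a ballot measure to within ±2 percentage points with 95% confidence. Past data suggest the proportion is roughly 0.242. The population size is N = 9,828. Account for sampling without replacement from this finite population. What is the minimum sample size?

n = 1495

For a proportion with margin E = 0.02 at 95% confidence, z = 1.960.
n = p̂(1−p̂)(z/E)² = 0.242 × 0.758 × (1.960/0.02)² = 1761.72 — call this n₀.
Finite-population correction with N = 9,828: n = n₀ / (1 + (n₀−1)/N) = 1761.72 / 1.179 = 1494.25
Round up: n = 1495.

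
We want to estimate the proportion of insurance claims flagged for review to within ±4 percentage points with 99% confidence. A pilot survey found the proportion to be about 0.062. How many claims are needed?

For a proportion with margin E = 0.04 at 99% confidence, z = 2.576.
n = p̂(1−p̂)(z/E)² = 0.062 × 0.938 × (2.576/0.04)² = 241.19
Round up: n = 242.

242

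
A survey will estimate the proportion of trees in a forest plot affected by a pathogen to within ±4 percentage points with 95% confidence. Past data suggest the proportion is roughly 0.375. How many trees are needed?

For a proportion with margin E = 0.04 at 95% confidence, z = 1.960.
n = p̂(1−p̂)(z/E)² = 0.375 × 0.625 × (1.960/0.04)² = 562.73
Round up: n = 563.

563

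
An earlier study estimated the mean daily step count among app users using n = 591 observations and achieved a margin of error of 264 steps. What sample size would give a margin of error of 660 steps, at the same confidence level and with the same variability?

n = 95

Margin of error scales as 1/√n, so n₂ = n₁·(E₁/E₂)².
n₂ = 591 × (264/660)² = 591 × 0.16 = 94.56
Round up: n₂ = 95.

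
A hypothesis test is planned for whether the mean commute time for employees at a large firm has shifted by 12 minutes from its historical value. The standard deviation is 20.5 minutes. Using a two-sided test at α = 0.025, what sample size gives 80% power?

For a one-sample z-test, n = ((z_{α/2} + z_β)·σ/δ)².
z_{α/2} = 2.241 (two-sided α = 0.025); z_β = 0.842 (power 80% → β = 0.2).
n = (3.083 × 20.5 / 12)² = 27.74
Round up: n = 28.

28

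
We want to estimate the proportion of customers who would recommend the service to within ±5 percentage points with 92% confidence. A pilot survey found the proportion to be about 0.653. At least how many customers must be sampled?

n = 278

For a proportion with margin E = 0.05 at 92% confidence, z = 1.751.
n = p̂(1−p̂)(z/E)² = 0.653 × 0.347 × (1.751/0.05)² = 277.89
Round up: n = 278.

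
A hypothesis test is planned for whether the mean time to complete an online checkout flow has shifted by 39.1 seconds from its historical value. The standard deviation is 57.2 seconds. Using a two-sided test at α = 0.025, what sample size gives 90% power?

27

For a one-sample z-test, n = ((z_{α/2} + z_β)·σ/δ)².
z_{α/2} = 2.241 (two-sided α = 0.025); z_β = 1.282 (power 90% → β = 0.1).
n = (3.523 × 57.2 / 39.1)² = 26.56
Round up: n = 27.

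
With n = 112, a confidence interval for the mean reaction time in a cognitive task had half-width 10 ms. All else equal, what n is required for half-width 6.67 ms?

Margin of error scales as 1/√n, so n₂ = n₁·(E₁/E₂)².
n₂ = 112 × (10/6.67)² = 112 × 2.248 = 251.78
Round up: n₂ = 252.

n = 252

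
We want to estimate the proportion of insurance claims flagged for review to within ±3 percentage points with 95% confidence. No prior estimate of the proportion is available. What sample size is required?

1068

For a proportion with margin E = 0.03 at 95% confidence, z = 1.960.
With no prior estimate, use p = 0.5, which maximizes p(1−p) at 0.25.
n = 0.25 × (z/E)² = 0.25 × (1.960/0.03)² = 1067.11
Round up: n = 1068.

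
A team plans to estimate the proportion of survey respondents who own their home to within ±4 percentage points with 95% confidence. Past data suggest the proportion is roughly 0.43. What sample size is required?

589

For a proportion with margin E = 0.04 at 95% confidence, z = 1.960.
n = p̂(1−p̂)(z/E)² = 0.43 × 0.57 × (1.960/0.04)² = 588.49
Round up: n = 589.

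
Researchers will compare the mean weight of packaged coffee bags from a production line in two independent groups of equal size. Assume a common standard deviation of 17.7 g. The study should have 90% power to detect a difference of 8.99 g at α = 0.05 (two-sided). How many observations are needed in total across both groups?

164 total

For two equal groups, n per group = 2·((z_{α/2} + z_β)·σ/δ)².
z_{α/2} = 1.960; z_β = 1.282 (power 90%).
n = 2 × (3.242 × 17.7 / 8.99)² = 2 × 40.74 = 81.48
Round up: n = 82 per group.
Total across both groups: 2 × 82 = 164.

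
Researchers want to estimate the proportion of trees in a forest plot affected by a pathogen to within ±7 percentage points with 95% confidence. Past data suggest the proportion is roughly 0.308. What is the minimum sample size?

n = 168

For a proportion with margin E = 0.07 at 95% confidence, z = 1.960.
n = p̂(1−p̂)(z/E)² = 0.308 × 0.692 × (1.960/0.07)² = 167.10
Round up: n = 168.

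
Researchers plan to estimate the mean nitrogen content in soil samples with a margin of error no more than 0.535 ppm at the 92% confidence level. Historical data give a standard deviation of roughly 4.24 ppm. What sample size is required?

193

For a mean, the margin of error is E = z·σ/√n, so n = (zσ/E)².
At 92% confidence, z = 1.751.
n = (1.751 × 4.24 / 0.535)² = 192.57
Round up: n = 193.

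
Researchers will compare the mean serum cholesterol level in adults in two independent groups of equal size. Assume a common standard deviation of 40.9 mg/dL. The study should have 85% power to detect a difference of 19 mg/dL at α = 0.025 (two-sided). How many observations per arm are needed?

100 per group

For two equal groups, n per group = 2·((z_{α/2} + z_β)·σ/δ)².
z_{α/2} = 2.241; z_β = 1.036 (power 85%).
n = 2 × (3.277 × 40.9 / 19)² = 2 × 49.76 = 99.52
Round up: n = 100 per group.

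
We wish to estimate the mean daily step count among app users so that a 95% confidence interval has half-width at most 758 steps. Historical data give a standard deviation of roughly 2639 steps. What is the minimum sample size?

For a mean, the margin of error is E = z·σ/√n, so n = (zσ/E)².
At 95% confidence, z = 1.960.
n = (1.960 × 2639 / 758)² = 46.56
Round up: n = 47.

47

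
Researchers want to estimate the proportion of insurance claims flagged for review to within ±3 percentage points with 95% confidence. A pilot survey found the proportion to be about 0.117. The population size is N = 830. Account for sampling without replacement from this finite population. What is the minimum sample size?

289

For a proportion with margin E = 0.03 at 95% confidence, z = 1.960.
n = p̂(1−p̂)(z/E)² = 0.117 × 0.883 × (1.960/0.03)² = 440.98 — call this n₀.
Finite-population correction with N = 830: n = n₀ / (1 + (n₀−1)/N) = 440.98 / 1.53 = 288.22
Round up: n = 289.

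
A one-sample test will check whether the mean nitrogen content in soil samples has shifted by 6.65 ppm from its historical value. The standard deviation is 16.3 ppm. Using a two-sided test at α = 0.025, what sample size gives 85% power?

65

For a one-sample z-test, n = ((z_{α/2} + z_β)·σ/δ)².
z_{α/2} = 2.241 (two-sided α = 0.025); z_β = 1.036 (power 85% → β = 0.15).
n = (3.277 × 16.3 / 6.65)² = 64.52
Round up: n = 65.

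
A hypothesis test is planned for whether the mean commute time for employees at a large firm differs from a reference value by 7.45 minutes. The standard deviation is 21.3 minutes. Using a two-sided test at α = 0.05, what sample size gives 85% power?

74

For a one-sample z-test, n = ((z_{α/2} + z_β)·σ/δ)².
z_{α/2} = 1.960 (two-sided α = 0.05); z_β = 1.036 (power 85% → β = 0.15).
n = (2.996 × 21.3 / 7.45)² = 73.37
Round up: n = 74.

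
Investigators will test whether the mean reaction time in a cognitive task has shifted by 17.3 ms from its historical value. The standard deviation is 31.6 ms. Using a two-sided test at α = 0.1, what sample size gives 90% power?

29

For a one-sample z-test, n = ((z_{α/2} + z_β)·σ/δ)².
z_{α/2} = 1.645 (two-sided α = 0.1); z_β = 1.282 (power 90% → β = 0.1).
n = (2.927 × 31.6 / 17.3)² = 28.58
Round up: n = 29.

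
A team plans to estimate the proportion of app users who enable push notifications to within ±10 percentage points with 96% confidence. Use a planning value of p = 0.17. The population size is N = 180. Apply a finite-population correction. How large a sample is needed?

For a proportion with margin E = 0.1 at 96% confidence, z = 2.054.
n = p̂(1−p̂)(z/E)² = 0.17 × 0.83 × (2.054/0.1)² = 59.53 — call this n₀.
Finite-population correction with N = 180: n = n₀ / (1 + (n₀−1)/N) = 59.53 / 1.325 = 44.93
Round up: n = 45.

45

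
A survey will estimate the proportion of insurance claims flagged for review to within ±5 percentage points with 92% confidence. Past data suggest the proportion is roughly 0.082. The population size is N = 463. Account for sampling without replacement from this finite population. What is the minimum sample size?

For a proportion with margin E = 0.05 at 92% confidence, z = 1.751.
n = p̂(1−p̂)(z/E)² = 0.082 × 0.918 × (1.751/0.05)² = 92.32 — call this n₀.
Finite-population correction with N = 463: n = n₀ / (1 + (n₀−1)/N) = 92.32 / 1.197 = 77.13
Round up: n = 78.

78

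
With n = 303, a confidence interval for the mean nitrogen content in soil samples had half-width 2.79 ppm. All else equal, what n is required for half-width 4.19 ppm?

n = 135

Margin of error scales as 1/√n, so n₂ = n₁·(E₁/E₂)².
n₂ = 303 × (2.79/4.19)² = 303 × 0.4434 = 134.35
Round up: n₂ = 135.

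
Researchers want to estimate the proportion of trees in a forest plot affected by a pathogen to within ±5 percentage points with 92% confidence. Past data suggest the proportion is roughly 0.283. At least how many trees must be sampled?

n = 249

For a proportion with margin E = 0.05 at 92% confidence, z = 1.751.
n = p̂(1−p̂)(z/E)² = 0.283 × 0.717 × (1.751/0.05)² = 248.85
Round up: n = 249.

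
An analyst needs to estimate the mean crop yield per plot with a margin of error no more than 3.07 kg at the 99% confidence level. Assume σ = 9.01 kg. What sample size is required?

58

For a mean, the margin of error is E = z·σ/√n, so n = (zσ/E)².
At 99% confidence, z = 2.576.
n = (2.576 × 9.01 / 3.07)² = 57.16
Round up: n = 58.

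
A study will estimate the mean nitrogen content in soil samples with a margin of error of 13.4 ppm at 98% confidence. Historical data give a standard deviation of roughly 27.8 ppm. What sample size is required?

For a mean, the margin of error is E = z·σ/√n, so n = (zσ/E)².
At 98% confidence, z = 2.326.
n = (2.326 × 27.8 / 13.4)² = 23.29
Round up: n = 24.

24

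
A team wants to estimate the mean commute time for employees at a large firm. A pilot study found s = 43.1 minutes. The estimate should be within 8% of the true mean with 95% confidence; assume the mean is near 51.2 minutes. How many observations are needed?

426

For a mean, the margin of error is E = z·σ/√n, so n = (zσ/E)².
At 95% confidence, z = 1.960.
E = 8% of 51.2 = 4.096 minutes.
n = (1.960 × 43.1 / 4.096)² = 425.35
Round up: n = 426.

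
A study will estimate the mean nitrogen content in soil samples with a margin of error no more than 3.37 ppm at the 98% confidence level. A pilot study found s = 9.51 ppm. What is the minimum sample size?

n = 44

For a mean, the margin of error is E = z·σ/√n, so n = (zσ/E)².
At 98% confidence, z = 2.326.
n = (2.326 × 9.51 / 3.37)² = 43.08
Round up: n = 44.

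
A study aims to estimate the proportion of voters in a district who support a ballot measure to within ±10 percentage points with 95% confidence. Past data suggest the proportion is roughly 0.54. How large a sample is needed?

96

For a proportion with margin E = 0.1 at 95% confidence, z = 1.960.
n = p̂(1−p̂)(z/E)² = 0.54 × 0.46 × (1.960/0.1)² = 95.43
Round up: n = 96.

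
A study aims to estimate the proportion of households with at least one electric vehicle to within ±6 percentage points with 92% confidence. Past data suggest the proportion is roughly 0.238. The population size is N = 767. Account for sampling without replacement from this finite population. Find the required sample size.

For a proportion with margin E = 0.06 at 92% confidence, z = 1.751.
n = p̂(1−p̂)(z/E)² = 0.238 × 0.762 × (1.751/0.06)² = 154.45 — call this n₀.
Finite-population correction with N = 767: n = n₀ / (1 + (n₀−1)/N) = 154.45 / 1.2 = 128.71
Round up: n = 129.

129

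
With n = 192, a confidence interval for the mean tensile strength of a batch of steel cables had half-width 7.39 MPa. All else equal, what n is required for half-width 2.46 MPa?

Margin of error scales as 1/√n, so n₂ = n₁·(E₁/E₂)².
n₂ = 192 × (7.39/2.46)² = 192 × 9.024 = 1732.61
Round up: n₂ = 1733.

1733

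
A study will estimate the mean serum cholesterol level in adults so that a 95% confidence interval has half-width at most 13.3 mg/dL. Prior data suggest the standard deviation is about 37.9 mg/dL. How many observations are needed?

For a mean, the margin of error is E = z·σ/√n, so n = (zσ/E)².
At 95% confidence, z = 1.960.
n = (1.960 × 37.9 / 13.3)² = 31.20
Round up: n = 32.

n = 32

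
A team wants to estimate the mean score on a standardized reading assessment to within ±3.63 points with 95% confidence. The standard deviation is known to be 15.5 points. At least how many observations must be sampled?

71

For a mean, the margin of error is E = z·σ/√n, so n = (zσ/E)².
At 95% confidence, z = 1.960.
n = (1.960 × 15.5 / 3.63)² = 70.04
Round up: n = 71.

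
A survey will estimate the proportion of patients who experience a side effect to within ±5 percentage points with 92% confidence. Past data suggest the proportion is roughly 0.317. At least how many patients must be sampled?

For a proportion with margin E = 0.05 at 92% confidence, z = 1.751.
n = p̂(1−p̂)(z/E)² = 0.317 × 0.683 × (1.751/0.05)² = 265.53
Round up: n = 266.

266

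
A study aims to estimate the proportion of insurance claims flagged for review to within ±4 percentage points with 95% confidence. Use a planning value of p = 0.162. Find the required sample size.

For a proportion with margin E = 0.04 at 95% confidence, z = 1.960.
n = p̂(1−p̂)(z/E)² = 0.162 × 0.838 × (1.960/0.04)² = 325.95
Round up: n = 326.

326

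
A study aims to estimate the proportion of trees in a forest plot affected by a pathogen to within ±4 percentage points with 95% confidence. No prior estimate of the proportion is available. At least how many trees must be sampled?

For a proportion with margin E = 0.04 at 95% confidence, z = 1.960.
With no prior estimate, use p = 0.5, which maximizes p(1−p) at 0.25.
n = 0.25 × (z/E)² = 0.25 × (1.960/0.04)² = 600.25
Round up: n = 601.

601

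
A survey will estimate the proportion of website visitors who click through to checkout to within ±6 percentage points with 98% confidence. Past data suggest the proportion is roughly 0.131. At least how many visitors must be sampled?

For a proportion with margin E = 0.06 at 98% confidence, z = 2.326.
n = p̂(1−p̂)(z/E)² = 0.131 × 0.869 × (2.326/0.06)² = 171.08
Round up: n = 172.

n = 172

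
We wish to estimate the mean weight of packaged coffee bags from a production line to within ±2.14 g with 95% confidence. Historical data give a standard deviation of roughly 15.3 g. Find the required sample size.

197

For a mean, the margin of error is E = z·σ/√n, so n = (zσ/E)².
At 95% confidence, z = 1.960.
n = (1.960 × 15.3 / 2.14)² = 196.37
Round up: n = 197.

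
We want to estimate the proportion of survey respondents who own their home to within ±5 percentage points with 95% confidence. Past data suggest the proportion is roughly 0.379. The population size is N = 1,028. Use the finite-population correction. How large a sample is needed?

268

For a proportion with margin E = 0.05 at 95% confidence, z = 1.960.
n = p̂(1−p̂)(z/E)² = 0.379 × 0.621 × (1.960/0.05)² = 361.66 — call this n₀.
Finite-population correction with N = 1,028: n = n₀ / (1 + (n₀−1)/N) = 361.66 / 1.351 = 267.70
Round up: n = 268.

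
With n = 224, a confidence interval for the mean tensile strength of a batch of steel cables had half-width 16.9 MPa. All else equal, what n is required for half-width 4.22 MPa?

n = 3593

Margin of error scales as 1/√n, so n₂ = n₁·(E₁/E₂)².
n₂ = 224 × (16.9/4.22)² = 224 × 16.04 = 3592.96
Round up: n₂ = 3593.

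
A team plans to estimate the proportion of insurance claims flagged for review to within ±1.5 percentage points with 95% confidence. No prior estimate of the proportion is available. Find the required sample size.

4269

For a proportion with margin E = 0.015 at 95% confidence, z = 1.960.
With no prior estimate, use p = 0.5, which maximizes p(1−p) at 0.25.
n = 0.25 × (z/E)² = 0.25 × (1.960/0.015)² = 4268.44
Round up: n = 4269.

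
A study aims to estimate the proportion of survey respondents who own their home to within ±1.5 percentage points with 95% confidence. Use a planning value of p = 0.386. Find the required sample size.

4047

For a proportion with margin E = 0.015 at 95% confidence, z = 1.960.
n = p̂(1−p̂)(z/E)² = 0.386 × 0.614 × (1.960/0.015)² = 4046.55
Round up: n = 4047.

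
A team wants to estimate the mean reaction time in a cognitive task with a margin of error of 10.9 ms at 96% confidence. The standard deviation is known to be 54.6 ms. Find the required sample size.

106

For a mean, the margin of error is E = z·σ/√n, so n = (zσ/E)².
At 96% confidence, z = 2.054.
n = (2.054 × 54.6 / 10.9)² = 105.86
Round up: n = 106.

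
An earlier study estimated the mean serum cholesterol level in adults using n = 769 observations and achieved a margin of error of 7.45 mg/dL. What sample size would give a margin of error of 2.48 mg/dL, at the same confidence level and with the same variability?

Margin of error scales as 1/√n, so n₂ = n₁·(E₁/E₂)².
n₂ = 769 × (7.45/2.48)² = 769 × 9.024 = 6939.46
Round up: n₂ = 6940.

n = 6940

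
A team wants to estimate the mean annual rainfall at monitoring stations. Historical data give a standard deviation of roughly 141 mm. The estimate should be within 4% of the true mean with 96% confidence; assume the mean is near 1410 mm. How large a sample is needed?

For a mean, the margin of error is E = z·σ/√n, so n = (zσ/E)².
At 96% confidence, z = 2.054.
E = 4% of 1410 = 56.4 mm.
n = (2.054 × 141 / 56.4)² = 26.37
Round up: n = 27.

27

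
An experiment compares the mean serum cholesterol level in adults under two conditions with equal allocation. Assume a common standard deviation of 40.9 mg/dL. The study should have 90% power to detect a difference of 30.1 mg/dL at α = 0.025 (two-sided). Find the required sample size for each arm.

46 per group

For two equal groups, n per group = 2·((z_{α/2} + z_β)·σ/δ)².
z_{α/2} = 2.241; z_β = 1.282 (power 90%).
n = 2 × (3.523 × 40.9 / 30.1)² = 2 × 22.92 = 45.84
Round up: n = 46 per group.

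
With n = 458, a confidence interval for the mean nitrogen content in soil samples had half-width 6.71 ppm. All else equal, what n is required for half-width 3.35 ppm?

n = 1838

Margin of error scales as 1/√n, so n₂ = n₁·(E₁/E₂)².
n₂ = 458 × (6.71/3.35)² = 458 × 4.012 = 1837.50
Round up: n₂ = 1838.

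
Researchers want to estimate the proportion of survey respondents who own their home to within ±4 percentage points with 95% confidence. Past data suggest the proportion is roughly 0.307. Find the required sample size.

For a proportion with margin E = 0.04 at 95% confidence, z = 1.960.
n = p̂(1−p̂)(z/E)² = 0.307 × 0.693 × (1.960/0.04)² = 510.82
Round up: n = 511.

511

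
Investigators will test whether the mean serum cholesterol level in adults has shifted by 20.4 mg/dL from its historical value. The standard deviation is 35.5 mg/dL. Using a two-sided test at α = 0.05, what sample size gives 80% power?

For a one-sample z-test, n = ((z_{α/2} + z_β)·σ/δ)².
z_{α/2} = 1.960 (two-sided α = 0.05); z_β = 0.842 (power 80% → β = 0.2).
n = (2.802 × 35.5 / 20.4)² = 23.78
Round up: n = 24.

24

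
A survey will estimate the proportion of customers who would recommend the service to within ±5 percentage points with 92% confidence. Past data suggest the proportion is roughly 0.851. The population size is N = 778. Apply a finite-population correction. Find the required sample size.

For a proportion with margin E = 0.05 at 92% confidence, z = 1.751.
n = p̂(1−p̂)(z/E)² = 0.851 × 0.149 × (1.751/0.05)² = 155.51 — call this n₀.
Finite-population correction with N = 778: n = n₀ / (1 + (n₀−1)/N) = 155.51 / 1.199 = 129.70
Round up: n = 130.

n = 130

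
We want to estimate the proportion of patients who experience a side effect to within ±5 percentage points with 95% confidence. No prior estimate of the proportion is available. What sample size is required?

For a proportion with margin E = 0.05 at 95% confidence, z = 1.960.
With no prior estimate, use p = 0.5, which maximizes p(1−p) at 0.25.
n = 0.25 × (z/E)² = 0.25 × (1.960/0.05)² = 384.16
Round up: n = 385.

385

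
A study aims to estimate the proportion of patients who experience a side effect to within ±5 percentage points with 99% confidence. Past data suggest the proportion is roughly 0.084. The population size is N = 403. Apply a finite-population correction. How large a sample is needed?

136

For a proportion with margin E = 0.05 at 99% confidence, z = 2.576.
n = p̂(1−p̂)(z/E)² = 0.084 × 0.916 × (2.576/0.05)² = 204.23 — call this n₀.
Finite-population correction with N = 403: n = n₀ / (1 + (n₀−1)/N) = 204.23 / 1.504 = 135.79
Round up: n = 136.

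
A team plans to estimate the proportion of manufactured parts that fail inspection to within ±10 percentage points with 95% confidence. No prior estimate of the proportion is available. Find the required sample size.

n = 97

For a proportion with margin E = 0.1 at 95% confidence, z = 1.960.
With no prior estimate, use p = 0.5, which maximizes p(1−p) at 0.25.
n = 0.25 × (z/E)² = 0.25 × (1.960/0.1)² = 96.04
Round up: n = 97.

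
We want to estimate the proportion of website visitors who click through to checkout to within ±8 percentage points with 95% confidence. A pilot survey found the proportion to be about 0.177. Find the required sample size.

For a proportion with margin E = 0.08 at 95% confidence, z = 1.960.
n = p̂(1−p̂)(z/E)² = 0.177 × 0.823 × (1.960/0.08)² = 87.44
Round up: n = 88.

n = 88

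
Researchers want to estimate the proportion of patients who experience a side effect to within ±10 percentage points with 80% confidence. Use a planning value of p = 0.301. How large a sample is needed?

n = 35

For a proportion with margin E = 0.1 at 80% confidence, z = 1.282.
n = p̂(1−p̂)(z/E)² = 0.301 × 0.699 × (1.282/0.1)² = 34.58
Round up: n = 35.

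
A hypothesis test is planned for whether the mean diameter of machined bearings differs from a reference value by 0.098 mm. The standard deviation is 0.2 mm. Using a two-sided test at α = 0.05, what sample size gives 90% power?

For a one-sample z-test, n = ((z_{α/2} + z_β)·σ/δ)².
z_{α/2} = 1.960 (two-sided α = 0.05); z_β = 1.282 (power 90% → β = 0.1).
n = (3.242 × 0.2 / 0.098)² = 43.78
Round up: n = 44.

44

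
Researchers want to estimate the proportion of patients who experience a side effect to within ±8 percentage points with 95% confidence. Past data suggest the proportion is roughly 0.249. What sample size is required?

For a proportion with margin E = 0.08 at 95% confidence, z = 1.960.
n = p̂(1−p̂)(z/E)² = 0.249 × 0.751 × (1.960/0.08)² = 112.25
Round up: n = 113.

113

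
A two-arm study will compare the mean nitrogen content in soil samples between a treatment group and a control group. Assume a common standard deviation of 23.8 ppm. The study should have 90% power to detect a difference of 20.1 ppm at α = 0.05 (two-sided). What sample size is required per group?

30 per group

For two equal groups, n per group = 2·((z_{α/2} + z_β)·σ/δ)².
z_{α/2} = 1.960; z_β = 1.282 (power 90%).
n = 2 × (3.242 × 23.8 / 20.1)² = 2 × 14.74 = 29.48
Round up: n = 30 per group.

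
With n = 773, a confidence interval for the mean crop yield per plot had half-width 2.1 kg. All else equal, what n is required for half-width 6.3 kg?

Margin of error scales as 1/√n, so n₂ = n₁·(E₁/E₂)².
n₂ = 773 × (2.1/6.3)² = 773 × 0.1111 = 85.88
Round up: n₂ = 86.

86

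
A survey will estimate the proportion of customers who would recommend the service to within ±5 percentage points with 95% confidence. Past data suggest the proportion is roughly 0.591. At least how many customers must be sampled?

For a proportion with margin E = 0.05 at 95% confidence, z = 1.960.
n = p̂(1−p̂)(z/E)² = 0.591 × 0.409 × (1.960/0.05)² = 371.44
Round up: n = 372.

372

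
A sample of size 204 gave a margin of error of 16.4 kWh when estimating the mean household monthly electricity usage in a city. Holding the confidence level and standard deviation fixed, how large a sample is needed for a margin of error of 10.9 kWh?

462

Margin of error scales as 1/√n, so n₂ = n₁·(E₁/E₂)².
n₂ = 204 × (16.4/10.9)² = 204 × 2.264 = 461.86
Round up: n₂ = 462.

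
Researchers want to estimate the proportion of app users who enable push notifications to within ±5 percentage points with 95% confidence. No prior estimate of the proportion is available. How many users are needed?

n = 385

For a proportion with margin E = 0.05 at 95% confidence, z = 1.960.
With no prior estimate, use p = 0.5, which maximizes p(1−p) at 0.25.
n = 0.25 × (z/E)² = 0.25 × (1.960/0.05)² = 384.16
Round up: n = 385.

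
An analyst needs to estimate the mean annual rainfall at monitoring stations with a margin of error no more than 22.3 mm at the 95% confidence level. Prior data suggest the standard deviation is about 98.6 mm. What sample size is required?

For a mean, the margin of error is E = z·σ/√n, so n = (zσ/E)².
At 95% confidence, z = 1.960.
n = (1.960 × 98.6 / 22.3)² = 75.10
Round up: n = 76.

n = 76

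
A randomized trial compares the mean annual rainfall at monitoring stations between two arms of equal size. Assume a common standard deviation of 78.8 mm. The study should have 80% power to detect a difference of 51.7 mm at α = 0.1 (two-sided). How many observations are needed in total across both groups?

58 total

For two equal groups, n per group = 2·((z_{α/2} + z_β)·σ/δ)².
z_{α/2} = 1.645; z_β = 0.842 (power 80%).
n = 2 × (2.487 × 78.8 / 51.7)² = 2 × 14.37 = 28.74
Round up: n = 29 per group.
Total across both groups: 2 × 29 = 58.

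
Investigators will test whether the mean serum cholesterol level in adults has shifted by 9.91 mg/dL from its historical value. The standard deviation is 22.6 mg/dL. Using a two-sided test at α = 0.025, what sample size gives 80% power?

For a one-sample z-test, n = ((z_{α/2} + z_β)·σ/δ)².
z_{α/2} = 2.241 (two-sided α = 0.025); z_β = 0.842 (power 80% → β = 0.2).
n = (3.083 × 22.6 / 9.91)² = 49.43
Round up: n = 50.

50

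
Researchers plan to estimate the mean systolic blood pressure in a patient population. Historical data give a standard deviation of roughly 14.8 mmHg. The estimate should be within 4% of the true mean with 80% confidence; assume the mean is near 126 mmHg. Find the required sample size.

For a mean, the margin of error is E = z·σ/√n, so n = (zσ/E)².
At 80% confidence, z = 1.282.
E = 4% of 126 = 5.04 mmHg.
n = (1.282 × 14.8 / 5.04)² = 14.17
Round up: n = 15.

15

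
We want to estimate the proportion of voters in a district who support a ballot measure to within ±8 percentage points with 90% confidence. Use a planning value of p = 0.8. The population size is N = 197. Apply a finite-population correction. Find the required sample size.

51

For a proportion with margin E = 0.08 at 90% confidence, z = 1.645.
n = p̂(1−p̂)(z/E)² = 0.8 × 0.2 × (1.645/0.08)² = 67.65 — call this n₀.
Finite-population correction with N = 197: n = n₀ / (1 + (n₀−1)/N) = 67.65 / 1.338 = 50.56
Round up: n = 51.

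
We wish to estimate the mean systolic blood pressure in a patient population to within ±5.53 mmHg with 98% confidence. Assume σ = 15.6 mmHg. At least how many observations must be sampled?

44

For a mean, the margin of error is E = z·σ/√n, so n = (zσ/E)².
At 98% confidence, z = 2.326.
n = (2.326 × 15.6 / 5.53)² = 43.05
Round up: n = 44.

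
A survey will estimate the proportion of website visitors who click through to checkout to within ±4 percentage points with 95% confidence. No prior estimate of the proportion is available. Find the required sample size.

For a proportion with margin E = 0.04 at 95% confidence, z = 1.960.
With no prior estimate, use p = 0.5, which maximizes p(1−p) at 0.25.
n = 0.25 × (z/E)² = 0.25 × (1.960/0.04)² = 600.25
Round up: n = 601.

601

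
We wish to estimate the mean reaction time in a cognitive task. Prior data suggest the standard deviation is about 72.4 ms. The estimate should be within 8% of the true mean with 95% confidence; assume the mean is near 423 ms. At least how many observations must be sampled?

18

For a mean, the margin of error is E = z·σ/√n, so n = (zσ/E)².
At 95% confidence, z = 1.960.
E = 8% of 423 = 33.84 ms.
n = (1.960 × 72.4 / 33.84)² = 17.58
Round up: n = 18.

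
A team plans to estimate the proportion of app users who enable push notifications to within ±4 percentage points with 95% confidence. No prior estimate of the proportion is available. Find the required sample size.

For a proportion with margin E = 0.04 at 95% confidence, z = 1.960.
With no prior estimate, use p = 0.5, which maximizes p(1−p) at 0.25.
n = 0.25 × (z/E)² = 0.25 × (1.960/0.04)² = 600.25
Round up: n = 601.

n = 601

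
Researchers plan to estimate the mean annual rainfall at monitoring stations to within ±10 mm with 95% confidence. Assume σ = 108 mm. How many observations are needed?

For a mean, the margin of error is E = z·σ/√n, so n = (zσ/E)².
At 95% confidence, z = 1.960.
n = (1.960 × 108 / 10)² = 448.08
Round up: n = 449.

449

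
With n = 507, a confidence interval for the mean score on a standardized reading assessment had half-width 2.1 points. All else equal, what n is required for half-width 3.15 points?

Margin of error scales as 1/√n, so n₂ = n₁·(E₁/E₂)².
n₂ = 507 × (2.1/3.15)² = 507 × 0.4444 = 225.31
Round up: n₂ = 226.

n = 226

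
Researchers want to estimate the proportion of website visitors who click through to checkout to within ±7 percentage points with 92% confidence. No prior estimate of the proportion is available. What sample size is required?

157

For a proportion with margin E = 0.07 at 92% confidence, z = 1.751.
With no prior estimate, use p = 0.5, which maximizes p(1−p) at 0.25.
n = 0.25 × (z/E)² = 0.25 × (1.751/0.07)² = 156.43
Round up: n = 157.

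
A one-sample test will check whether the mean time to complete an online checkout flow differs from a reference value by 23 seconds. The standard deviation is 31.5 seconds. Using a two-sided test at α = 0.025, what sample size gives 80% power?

For a one-sample z-test, n = ((z_{α/2} + z_β)·σ/δ)².
z_{α/2} = 2.241 (two-sided α = 0.025); z_β = 0.842 (power 80% → β = 0.2).
n = (3.083 × 31.5 / 23)² = 17.83
Round up: n = 18.

18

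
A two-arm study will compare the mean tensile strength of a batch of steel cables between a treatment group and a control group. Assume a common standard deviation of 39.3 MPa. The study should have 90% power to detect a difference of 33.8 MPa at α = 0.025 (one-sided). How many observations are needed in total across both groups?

For two equal groups, n per group = 2·((z_α + z_β)·σ/δ)².
z_α = 1.960; z_β = 1.282 (power 90%).
n = 2 × (3.242 × 39.3 / 33.8)² = 2 × 14.21 = 28.42
Round up: n = 29 per group.
Total across both groups: 2 × 29 = 58.

58 total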